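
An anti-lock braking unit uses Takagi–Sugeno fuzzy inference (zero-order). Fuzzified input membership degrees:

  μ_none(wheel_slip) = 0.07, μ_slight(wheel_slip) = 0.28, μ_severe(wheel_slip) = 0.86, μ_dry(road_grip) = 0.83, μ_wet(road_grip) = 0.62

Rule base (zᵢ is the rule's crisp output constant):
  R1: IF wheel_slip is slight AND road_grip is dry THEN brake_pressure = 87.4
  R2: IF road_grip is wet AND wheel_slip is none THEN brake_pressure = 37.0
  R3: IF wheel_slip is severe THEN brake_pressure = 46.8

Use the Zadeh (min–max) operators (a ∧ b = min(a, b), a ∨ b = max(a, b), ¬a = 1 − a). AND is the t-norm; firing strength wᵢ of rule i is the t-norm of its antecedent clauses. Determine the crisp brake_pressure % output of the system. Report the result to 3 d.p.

R1 (z=87.4): slight=0.28, dry=0.83; AND[min(a, b)] → w = 0.28
R2 (z=37.0): wet=0.62, none=0.07; AND[min(a, b)] → w = 0.07
R3 (z=46.8): severe=0.86 → w = 0.86
Weighted average = (0.28·87.4 + 0.07·37.0 + 0.86·46.8) / (0.28 + 0.07 + 0.86)
  = 67.3100 / 1.2100 = 55.628

55.628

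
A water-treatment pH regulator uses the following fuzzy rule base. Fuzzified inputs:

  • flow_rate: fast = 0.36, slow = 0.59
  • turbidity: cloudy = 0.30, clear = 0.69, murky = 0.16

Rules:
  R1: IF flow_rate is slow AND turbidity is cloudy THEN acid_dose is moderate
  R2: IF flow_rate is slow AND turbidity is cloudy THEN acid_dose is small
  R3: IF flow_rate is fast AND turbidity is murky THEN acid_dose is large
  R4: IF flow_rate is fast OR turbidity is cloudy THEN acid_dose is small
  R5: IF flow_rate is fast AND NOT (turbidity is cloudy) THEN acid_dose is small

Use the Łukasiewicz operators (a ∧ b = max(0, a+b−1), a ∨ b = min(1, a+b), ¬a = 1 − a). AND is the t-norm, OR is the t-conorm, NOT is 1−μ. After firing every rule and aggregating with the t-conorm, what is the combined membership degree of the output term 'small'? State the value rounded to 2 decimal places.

0.72

R1: slow=0.59, cloudy=0.30; AND[max(0, a+b−1)] → w = 0.00
R2: slow=0.59, cloudy=0.30; AND[max(0, a+b−1)] → w = 0.00
R3: fast=0.36, murky=0.16; AND[max(0, a+b−1)] → w = 0.00
R4: fast=0.36, cloudy=0.30; OR[min(1, a+b)] → w = 0.66
R5: fast=0.36, ¬cloudy=1−0.30=0.70; AND[max(0, a+b−1)] → w = 0.06
Rules with consequent 'small': {R2, R4, R5} → strengths 0.00, 0.66, 0.06
Aggregate via t-conorm [min(1, a+b)]: 0.72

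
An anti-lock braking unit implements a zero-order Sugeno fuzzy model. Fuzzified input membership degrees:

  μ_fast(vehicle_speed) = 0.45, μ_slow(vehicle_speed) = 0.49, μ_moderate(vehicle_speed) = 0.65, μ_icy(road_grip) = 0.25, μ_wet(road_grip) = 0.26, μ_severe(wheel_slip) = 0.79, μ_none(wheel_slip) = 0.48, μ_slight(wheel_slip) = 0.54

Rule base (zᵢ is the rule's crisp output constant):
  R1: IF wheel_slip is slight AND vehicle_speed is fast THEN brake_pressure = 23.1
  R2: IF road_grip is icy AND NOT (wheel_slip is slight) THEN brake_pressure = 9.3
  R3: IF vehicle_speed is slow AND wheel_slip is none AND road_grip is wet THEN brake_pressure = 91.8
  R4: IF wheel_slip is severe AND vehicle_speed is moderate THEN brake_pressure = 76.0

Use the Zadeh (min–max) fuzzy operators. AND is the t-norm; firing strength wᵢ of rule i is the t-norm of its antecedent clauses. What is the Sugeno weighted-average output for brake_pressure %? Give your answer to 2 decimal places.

53.41

R1 (z=23.1): slight=0.54, fast=0.45; AND[min(a, b)] → w = 0.45
R2 (z=9.3): icy=0.25, ¬slight=1−0.54=0.46; AND[min(a, b)] → w = 0.25
R3 (z=91.8): slow=0.49, none=0.48, wet=0.26; AND[min(a, b)] → w = 0.26
R4 (z=76.0): severe=0.79, moderate=0.65; AND[min(a, b)] → w = 0.65
Weighted average = (0.45·23.1 + 0.25·9.3 + 0.26·91.8 + 0.65·76.0) / (0.45 + 0.25 + 0.26 + 0.65)
  = 85.9880 / 1.6100 = 53.41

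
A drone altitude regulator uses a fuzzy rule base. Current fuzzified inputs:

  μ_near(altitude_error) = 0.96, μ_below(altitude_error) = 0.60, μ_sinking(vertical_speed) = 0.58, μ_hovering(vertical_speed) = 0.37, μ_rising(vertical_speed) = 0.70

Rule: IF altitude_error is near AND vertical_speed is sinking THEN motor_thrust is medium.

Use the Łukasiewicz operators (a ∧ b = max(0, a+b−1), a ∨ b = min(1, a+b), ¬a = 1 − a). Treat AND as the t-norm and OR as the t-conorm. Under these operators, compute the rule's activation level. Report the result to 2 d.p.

0.54

firing strength: near=0.96, sinking=0.58; AND[max(0, a+b−1)] → w = 0.54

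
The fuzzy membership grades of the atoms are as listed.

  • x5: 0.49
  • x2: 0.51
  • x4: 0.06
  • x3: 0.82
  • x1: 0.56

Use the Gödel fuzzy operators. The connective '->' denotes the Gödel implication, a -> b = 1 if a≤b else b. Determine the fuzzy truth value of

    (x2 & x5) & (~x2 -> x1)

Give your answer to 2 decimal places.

0.49

x2 & x5 = min(a, b) on (0.51, 0.49) = 0.49
~x2 = 1 − 0.51 = 0.49
~x2 -> x1  [Gödel: 1 if a≤b else b] with a=0.49, b=0.56 → 1.00
(x2 & x5) & (~x2 -> x1) = min(a, b) on (0.49, 1.00) = 0.49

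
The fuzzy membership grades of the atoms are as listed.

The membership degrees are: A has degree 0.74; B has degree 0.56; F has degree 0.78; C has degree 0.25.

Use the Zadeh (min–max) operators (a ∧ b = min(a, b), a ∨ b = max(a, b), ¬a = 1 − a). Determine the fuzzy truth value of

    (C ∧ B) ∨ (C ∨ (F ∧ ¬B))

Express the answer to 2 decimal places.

0.44

C ∧ B = min(a, b) on (0.25, 0.56) = 0.25
¬B = 1 − 0.56 = 0.44
F ∧ ¬B = min(a, b) on (0.78, 0.44) = 0.44
C ∨ (F ∧ ¬B) = max(a, b) on (0.25, 0.44) = 0.44
(C ∧ B) ∨ (C ∨ (F ∧ ¬B)) = max(a, b) on (0.25, 0.44) = 0.44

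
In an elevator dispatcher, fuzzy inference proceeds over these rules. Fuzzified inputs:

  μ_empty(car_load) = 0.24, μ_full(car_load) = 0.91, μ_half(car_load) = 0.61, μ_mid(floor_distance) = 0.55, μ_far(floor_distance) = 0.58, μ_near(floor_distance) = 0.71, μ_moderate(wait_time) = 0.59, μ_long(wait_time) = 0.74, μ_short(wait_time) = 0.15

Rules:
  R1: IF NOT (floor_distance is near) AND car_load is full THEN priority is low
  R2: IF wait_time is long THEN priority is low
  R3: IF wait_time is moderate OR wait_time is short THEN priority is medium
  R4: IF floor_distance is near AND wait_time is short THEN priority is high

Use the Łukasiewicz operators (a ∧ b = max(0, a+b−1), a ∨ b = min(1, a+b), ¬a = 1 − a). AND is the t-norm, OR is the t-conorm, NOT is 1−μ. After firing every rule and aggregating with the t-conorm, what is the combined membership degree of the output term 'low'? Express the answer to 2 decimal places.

R1: ¬near=1−0.71=0.29, full=0.91; AND[max(0, a+b−1)] → w = 0.20
R2: long=0.74 → w = 0.74
R3: moderate=0.59, short=0.15; OR[min(1, a+b)] → w = 0.74
R4: near=0.71, short=0.15; AND[max(0, a+b−1)] → w = 0.00
Rules with consequent 'low': {R1, R2} → strengths 0.20, 0.74
Aggregate via t-conorm [min(1, a+b)]: 0.94

0.94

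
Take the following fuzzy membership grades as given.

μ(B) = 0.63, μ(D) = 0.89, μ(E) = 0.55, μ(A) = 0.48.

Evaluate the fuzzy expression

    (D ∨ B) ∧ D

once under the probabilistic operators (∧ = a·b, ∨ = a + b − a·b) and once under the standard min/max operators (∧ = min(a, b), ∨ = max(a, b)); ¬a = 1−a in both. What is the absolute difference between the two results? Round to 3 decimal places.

0.036

Under probabilistic:
  D ∨ B = a + b − a·b on (0.8900, 0.6300) = 0.9593
  (D ∨ B) ∧ D = a·b on (0.9593, 0.8900) = 0.8538
  → value = 0.8538
Under standard min/max:
  D ∨ B = max(a, b) on (0.89, 0.63) = 0.89
  (D ∨ B) ∧ D = min(a, b) on (0.89, 0.89) = 0.89
  → value = 0.8900
|0.8538 − 0.8900| = 0.036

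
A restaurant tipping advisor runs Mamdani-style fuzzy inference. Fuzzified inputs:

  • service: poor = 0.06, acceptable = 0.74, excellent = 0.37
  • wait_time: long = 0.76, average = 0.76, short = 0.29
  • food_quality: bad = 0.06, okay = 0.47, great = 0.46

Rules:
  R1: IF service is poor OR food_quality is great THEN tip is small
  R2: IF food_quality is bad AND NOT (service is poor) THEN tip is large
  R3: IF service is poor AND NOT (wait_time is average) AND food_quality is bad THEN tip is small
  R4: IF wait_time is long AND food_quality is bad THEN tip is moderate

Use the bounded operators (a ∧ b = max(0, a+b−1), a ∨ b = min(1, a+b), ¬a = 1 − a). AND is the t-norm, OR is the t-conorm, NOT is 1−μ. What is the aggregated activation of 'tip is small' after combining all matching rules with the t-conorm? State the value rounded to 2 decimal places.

0.52

R1: poor=0.06, great=0.46; OR[min(1, a+b)] → w = 0.52
R2: bad=0.06, ¬poor=1−0.06=0.94; AND[max(0, a+b−1)] → w = 0.00
R3: poor=0.06, ¬average=1−0.76=0.24, bad=0.06; AND[max(0, a+b−1)] → w = 0.00
R4: long=0.76, bad=0.06; AND[max(0, a+b−1)] → w = 0.00
Rules with consequent 'small': {R1, R3} → strengths 0.52, 0.00
Aggregate via t-conorm [min(1, a+b)]: 0.52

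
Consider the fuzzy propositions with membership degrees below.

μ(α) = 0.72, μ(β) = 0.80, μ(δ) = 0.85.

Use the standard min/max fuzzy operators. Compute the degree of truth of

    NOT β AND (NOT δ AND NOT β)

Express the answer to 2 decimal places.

0.15

NOT β = 1 − 0.80 = 0.20
NOT δ = 1 − 0.85 = 0.15
NOT β = 1 − 0.80 = 0.20
NOT δ AND NOT β = min(a, b) on (0.15, 0.20) = 0.15
NOT β AND (NOT δ AND NOT β) = min(a, b) on (0.20, 0.15) = 0.15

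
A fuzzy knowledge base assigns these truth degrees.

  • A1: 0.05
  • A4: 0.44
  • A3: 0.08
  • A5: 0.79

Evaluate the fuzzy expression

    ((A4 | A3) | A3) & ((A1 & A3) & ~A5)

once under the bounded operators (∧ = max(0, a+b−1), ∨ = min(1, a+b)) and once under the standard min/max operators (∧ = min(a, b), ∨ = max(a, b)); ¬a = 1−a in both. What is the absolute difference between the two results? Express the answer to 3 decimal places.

0.050

Under bounded:
  A4 | A3 = min(1, a+b) on (0.44, 0.08) = 0.52
  (A4 | A3) | A3 = min(1, a+b) on (0.52, 0.08) = 0.60
  A1 & A3 = max(0, a+b−1) on (0.05, 0.08) = 0.00
  ~A5 = 1 − 0.79 = 0.21
  (A1 & A3) & ~A5 = max(0, a+b−1) on (0.00, 0.21) = 0.00
  ((A4 | A3) | A3) & ((A1 & A3) & ~A5) = max(0, a+b−1) on (0.60, 0.00) = 0.00
  → value = 0.0000
Under standard min/max:
  A4 | A3 = max(a, b) on (0.44, 0.08) = 0.44
  (A4 | A3) | A3 = max(a, b) on (0.44, 0.08) = 0.44
  A1 & A3 = min(a, b) on (0.05, 0.08) = 0.05
  ~A5 = 1 − 0.79 = 0.21
  (A1 & A3) & ~A5 = min(a, b) on (0.05, 0.21) = 0.05
  ((A4 | A3) | A3) & ((A1 & A3) & ~A5) = min(a, b) on (0.44, 0.05) = 0.05
  → value = 0.0500
|0.0000 − 0.0500| = 0.050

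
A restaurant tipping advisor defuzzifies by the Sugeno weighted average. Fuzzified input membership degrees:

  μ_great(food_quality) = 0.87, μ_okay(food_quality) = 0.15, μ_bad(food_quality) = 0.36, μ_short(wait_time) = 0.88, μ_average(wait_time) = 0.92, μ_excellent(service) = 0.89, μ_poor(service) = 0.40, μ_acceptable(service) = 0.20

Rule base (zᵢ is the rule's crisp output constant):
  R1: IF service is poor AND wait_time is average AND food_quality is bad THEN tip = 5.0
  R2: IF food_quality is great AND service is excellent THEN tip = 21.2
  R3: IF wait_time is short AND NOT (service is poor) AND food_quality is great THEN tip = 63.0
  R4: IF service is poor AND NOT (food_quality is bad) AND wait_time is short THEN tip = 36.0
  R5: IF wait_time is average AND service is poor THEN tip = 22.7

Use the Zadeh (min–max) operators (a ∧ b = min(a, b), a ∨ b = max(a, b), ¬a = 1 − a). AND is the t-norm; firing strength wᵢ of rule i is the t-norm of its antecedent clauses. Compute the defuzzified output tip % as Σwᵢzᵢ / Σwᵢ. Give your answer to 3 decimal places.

30.998

R1 (z=5.0): poor=0.40, average=0.92, bad=0.36; AND[min(a, b)] → w = 0.36
R2 (z=21.2): great=0.87, excellent=0.89; AND[min(a, b)] → w = 0.87
R3 (z=63.0): short=0.88, ¬poor=1−0.40=0.60, great=0.87; AND[min(a, b)] → w = 0.60
R4 (z=36.0): poor=0.40, ¬bad=1−0.36=0.64, short=0.88; AND[min(a, b)] → w = 0.40
R5 (z=22.7): average=0.92, poor=0.40; AND[min(a, b)] → w = 0.40
Weighted average = (0.36·5.0 + 0.87·21.2 + 0.60·63.0 + 0.40·36.0 + 0.40·22.7) / (0.36 + 0.87 + 0.60 + 0.40 + 0.40)
  = 81.5240 / 2.6300 = 30.998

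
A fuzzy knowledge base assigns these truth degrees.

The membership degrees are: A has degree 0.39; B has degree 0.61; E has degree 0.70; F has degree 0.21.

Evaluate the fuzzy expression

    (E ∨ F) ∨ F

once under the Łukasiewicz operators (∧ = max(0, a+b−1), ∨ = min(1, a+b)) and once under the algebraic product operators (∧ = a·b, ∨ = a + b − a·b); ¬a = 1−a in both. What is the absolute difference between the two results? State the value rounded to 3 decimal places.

Under Łukasiewicz:
  E ∨ F = min(1, a+b) on (0.70, 0.21) = 0.91
  (E ∨ F) ∨ F = min(1, a+b) on (0.91, 0.21) = 1.00
  → value = 1.0000
Under algebraic product:
  E ∨ F = a + b − a·b on (0.7000, 0.2100) = 0.7630
  (E ∨ F) ∨ F = a + b − a·b on (0.7630, 0.2100) = 0.8128
  → value = 0.8128
|1.0000 − 0.8128| = 0.187

0.187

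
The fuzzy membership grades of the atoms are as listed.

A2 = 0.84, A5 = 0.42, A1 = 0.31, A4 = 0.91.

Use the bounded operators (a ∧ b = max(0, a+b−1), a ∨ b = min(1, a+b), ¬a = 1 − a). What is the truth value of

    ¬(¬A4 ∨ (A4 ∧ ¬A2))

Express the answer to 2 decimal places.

0.84

¬A4 = 1 − 0.91 = 0.09
¬A2 = 1 − 0.84 = 0.16
A4 ∧ ¬A2 = max(0, a+b−1) on (0.91, 0.16) = 0.07
¬A4 ∨ (A4 ∧ ¬A2) = min(1, a+b) on (0.09, 0.07) = 0.16
¬(¬A4 ∨ (A4 ∧ ¬A2)) = 1 − 0.16 = 0.84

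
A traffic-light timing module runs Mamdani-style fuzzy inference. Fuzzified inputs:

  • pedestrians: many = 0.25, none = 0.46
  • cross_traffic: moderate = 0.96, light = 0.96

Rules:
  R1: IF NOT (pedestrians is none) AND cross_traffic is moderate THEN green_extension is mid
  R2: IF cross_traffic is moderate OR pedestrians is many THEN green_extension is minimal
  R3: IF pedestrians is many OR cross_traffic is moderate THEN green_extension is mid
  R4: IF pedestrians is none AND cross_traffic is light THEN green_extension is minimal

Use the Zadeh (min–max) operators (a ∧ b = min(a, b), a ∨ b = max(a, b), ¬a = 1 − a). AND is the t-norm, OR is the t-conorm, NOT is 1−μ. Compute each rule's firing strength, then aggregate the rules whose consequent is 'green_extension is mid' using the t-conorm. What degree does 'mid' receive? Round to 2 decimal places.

0.96

R1: ¬none=1−0.46=0.54, moderate=0.96; AND[min(a, b)] → w = 0.54
R2: moderate=0.96, many=0.25; OR[max(a, b)] → w = 0.96
R3: many=0.25, moderate=0.96; OR[max(a, b)] → w = 0.96
R4: none=0.46, light=0.96; AND[min(a, b)] → w = 0.46
Rules with consequent 'mid': {R1, R3} → strengths 0.54, 0.96
Aggregate via t-conorm [max(a, b)]: 0.96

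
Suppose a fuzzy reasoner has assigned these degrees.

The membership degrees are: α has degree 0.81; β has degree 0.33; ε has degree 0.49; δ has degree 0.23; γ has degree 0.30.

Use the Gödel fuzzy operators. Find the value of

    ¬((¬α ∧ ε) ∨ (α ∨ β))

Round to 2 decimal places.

0.19

¬α = 1 − 0.81 = 0.19
¬α ∧ ε = min(a, b) on (0.19, 0.49) = 0.19
α ∨ β = max(a, b) on (0.81, 0.33) = 0.81
(¬α ∧ ε) ∨ (α ∨ β) = max(a, b) on (0.19, 0.81) = 0.81
¬((¬α ∧ ε) ∨ (α ∨ β)) = 1 − 0.81 = 0.19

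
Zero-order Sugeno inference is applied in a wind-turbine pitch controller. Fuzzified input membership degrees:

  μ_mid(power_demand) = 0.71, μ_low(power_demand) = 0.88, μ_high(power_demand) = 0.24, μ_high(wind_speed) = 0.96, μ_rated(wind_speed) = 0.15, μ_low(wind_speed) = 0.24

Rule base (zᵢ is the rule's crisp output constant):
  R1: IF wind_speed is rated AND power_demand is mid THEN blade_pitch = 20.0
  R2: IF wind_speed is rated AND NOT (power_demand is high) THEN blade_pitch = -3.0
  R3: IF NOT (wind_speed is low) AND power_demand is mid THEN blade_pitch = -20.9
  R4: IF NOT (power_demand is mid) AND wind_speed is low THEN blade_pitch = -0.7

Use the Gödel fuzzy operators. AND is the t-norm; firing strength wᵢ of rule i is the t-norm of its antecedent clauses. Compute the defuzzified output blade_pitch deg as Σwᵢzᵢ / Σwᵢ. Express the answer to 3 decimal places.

-9.966

R1 (z=20.0): rated=0.15, mid=0.71; AND[min(a, b)] → w = 0.15
R2 (z=-3.0): rated=0.15, ¬high=1−0.24=0.76; AND[min(a, b)] → w = 0.15
R3 (z=-20.9): ¬low=1−0.24=0.76, mid=0.71; AND[min(a, b)] → w = 0.71
R4 (z=-0.7): ¬mid=1−0.71=0.29, low=0.24; AND[min(a, b)] → w = 0.24
Weighted average = (0.15·20.0 + 0.15·-3.0 + 0.71·-20.9 + 0.24·-0.7) / (0.15 + 0.15 + 0.71 + 0.24)
  = -12.4570 / 1.2500 = -9.966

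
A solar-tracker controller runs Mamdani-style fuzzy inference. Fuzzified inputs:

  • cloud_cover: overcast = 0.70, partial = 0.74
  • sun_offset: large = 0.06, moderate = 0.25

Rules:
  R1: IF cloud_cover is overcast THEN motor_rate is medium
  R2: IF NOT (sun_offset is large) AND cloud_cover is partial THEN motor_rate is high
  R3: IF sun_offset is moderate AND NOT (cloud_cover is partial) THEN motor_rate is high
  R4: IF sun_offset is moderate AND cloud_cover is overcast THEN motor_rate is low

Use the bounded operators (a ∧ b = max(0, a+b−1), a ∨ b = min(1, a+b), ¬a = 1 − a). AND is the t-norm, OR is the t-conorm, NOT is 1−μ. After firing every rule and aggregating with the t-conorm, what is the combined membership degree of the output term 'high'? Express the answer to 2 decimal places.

0.68

R1: overcast=0.70 → w = 0.70
R2: ¬large=1−0.06=0.94, partial=0.74; AND[max(0, a+b−1)] → w = 0.68
R3: moderate=0.25, ¬partial=1−0.74=0.26; AND[max(0, a+b−1)] → w = 0.00
R4: moderate=0.25, overcast=0.70; AND[max(0, a+b−1)] → w = 0.00
Rules with consequent 'high': {R2, R3} → strengths 0.68, 0.00
Aggregate via t-conorm [min(1, a+b)]: 0.68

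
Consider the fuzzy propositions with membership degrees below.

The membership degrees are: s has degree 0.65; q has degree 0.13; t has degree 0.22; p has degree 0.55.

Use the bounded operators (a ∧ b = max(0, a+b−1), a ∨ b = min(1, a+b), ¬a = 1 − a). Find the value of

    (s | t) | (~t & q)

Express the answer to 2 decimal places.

0.87

s | t = min(1, a+b) on (0.65, 0.22) = 0.87
~t = 1 − 0.22 = 0.78
~t & q = max(0, a+b−1) on (0.78, 0.13) = 0.00
(s | t) | (~t & q) = min(1, a+b) on (0.87, 0.00) = 0.87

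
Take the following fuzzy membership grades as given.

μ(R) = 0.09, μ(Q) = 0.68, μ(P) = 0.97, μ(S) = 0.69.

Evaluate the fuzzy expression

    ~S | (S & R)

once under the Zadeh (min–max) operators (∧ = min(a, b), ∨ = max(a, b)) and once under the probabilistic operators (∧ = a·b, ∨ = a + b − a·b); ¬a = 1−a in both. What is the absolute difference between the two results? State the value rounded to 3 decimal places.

0.043

Under Zadeh (min–max):
  ~S = 1 − 0.69 = 0.31
  S & R = min(a, b) on (0.69, 0.09) = 0.09
  ~S | (S & R) = max(a, b) on (0.31, 0.09) = 0.31
  → value = 0.3100
Under probabilistic:
  ~S = 1 − 0.6900 = 0.3100
  S & R = a·b on (0.6900, 0.0900) = 0.0621
  ~S | (S & R) = a + b − a·b on (0.3100, 0.0621) = 0.3528
  → value = 0.3528
|0.3100 − 0.3528| = 0.043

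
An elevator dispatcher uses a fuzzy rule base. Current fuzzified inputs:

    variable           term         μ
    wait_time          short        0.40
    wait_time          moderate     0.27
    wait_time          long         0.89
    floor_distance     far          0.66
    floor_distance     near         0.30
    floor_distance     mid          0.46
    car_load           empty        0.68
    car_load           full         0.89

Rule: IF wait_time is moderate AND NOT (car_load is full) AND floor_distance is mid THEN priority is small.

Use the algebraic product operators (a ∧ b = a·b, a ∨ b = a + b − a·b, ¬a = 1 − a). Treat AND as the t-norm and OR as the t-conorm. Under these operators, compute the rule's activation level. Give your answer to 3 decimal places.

firing strength: moderate=0.27, ¬full=1−0.89=0.11, mid=0.46; AND[a·b] → w = 0.0137

0.014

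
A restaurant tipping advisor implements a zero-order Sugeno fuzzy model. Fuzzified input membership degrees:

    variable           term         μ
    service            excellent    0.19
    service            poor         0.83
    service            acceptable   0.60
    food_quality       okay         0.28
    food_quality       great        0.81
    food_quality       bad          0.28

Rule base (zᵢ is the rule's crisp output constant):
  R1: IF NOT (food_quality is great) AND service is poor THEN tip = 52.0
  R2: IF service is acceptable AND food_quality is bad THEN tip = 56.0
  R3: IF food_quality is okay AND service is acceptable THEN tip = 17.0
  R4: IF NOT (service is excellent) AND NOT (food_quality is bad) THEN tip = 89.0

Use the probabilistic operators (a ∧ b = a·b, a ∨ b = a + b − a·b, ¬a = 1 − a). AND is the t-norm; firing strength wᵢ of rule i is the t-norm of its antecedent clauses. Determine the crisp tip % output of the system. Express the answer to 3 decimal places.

67.201

R1 (z=52.0): ¬great=1−0.81=0.19, poor=0.83; AND[a·b] → w = 0.1577
R2 (z=56.0): acceptable=0.60, bad=0.28; AND[a·b] → w = 0.1680
R3 (z=17.0): okay=0.28, acceptable=0.60; AND[a·b] → w = 0.1680
R4 (z=89.0): ¬excellent=1−0.19=0.81, ¬bad=1−0.28=0.72; AND[a·b] → w = 0.5832
Weighted average = (0.1577·52.0 + 0.1680·56.0 + 0.1680·17.0 + 0.5832·89.0) / (0.1577 + 0.1680 + 0.1680 + 0.5832)
  = 72.3692 / 1.0769 = 67.201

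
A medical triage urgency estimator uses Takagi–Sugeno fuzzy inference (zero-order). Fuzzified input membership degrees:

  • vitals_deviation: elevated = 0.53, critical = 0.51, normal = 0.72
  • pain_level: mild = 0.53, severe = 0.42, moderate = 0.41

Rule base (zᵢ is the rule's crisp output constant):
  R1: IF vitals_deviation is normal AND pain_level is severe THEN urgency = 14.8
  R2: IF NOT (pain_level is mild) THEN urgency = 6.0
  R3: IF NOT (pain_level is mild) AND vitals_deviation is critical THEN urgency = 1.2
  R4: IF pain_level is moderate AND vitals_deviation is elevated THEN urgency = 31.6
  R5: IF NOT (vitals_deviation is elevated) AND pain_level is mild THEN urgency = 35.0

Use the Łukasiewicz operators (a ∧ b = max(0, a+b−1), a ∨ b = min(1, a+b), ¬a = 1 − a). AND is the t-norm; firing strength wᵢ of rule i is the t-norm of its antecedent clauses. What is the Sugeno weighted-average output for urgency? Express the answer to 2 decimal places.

8.02

R1 (z=14.8): normal=0.72, severe=0.42; AND[max(0, a+b−1)] → w = 0.14
R2 (z=6.0): ¬mild=1−0.53=0.47 → w = 0.47
R3 (z=1.2): ¬mild=1−0.53=0.47, critical=0.51; AND[max(0, a+b−1)] → w = 0.00
R4 (z=31.6): moderate=0.41, elevated=0.53; AND[max(0, a+b−1)] → w = 0.00
R5 (z=35.0): ¬elevated=1−0.53=0.47, mild=0.53; AND[max(0, a+b−1)] → w = 0.00
Weighted average = (0.14·14.8 + 0.47·6.0 + 0.00·1.2 + 0.00·31.6 + 0.00·35.0) / (0.14 + 0.47 + 0.00 + 0.00 + 0.00)
  = 4.8920 / 0.6100 = 8.02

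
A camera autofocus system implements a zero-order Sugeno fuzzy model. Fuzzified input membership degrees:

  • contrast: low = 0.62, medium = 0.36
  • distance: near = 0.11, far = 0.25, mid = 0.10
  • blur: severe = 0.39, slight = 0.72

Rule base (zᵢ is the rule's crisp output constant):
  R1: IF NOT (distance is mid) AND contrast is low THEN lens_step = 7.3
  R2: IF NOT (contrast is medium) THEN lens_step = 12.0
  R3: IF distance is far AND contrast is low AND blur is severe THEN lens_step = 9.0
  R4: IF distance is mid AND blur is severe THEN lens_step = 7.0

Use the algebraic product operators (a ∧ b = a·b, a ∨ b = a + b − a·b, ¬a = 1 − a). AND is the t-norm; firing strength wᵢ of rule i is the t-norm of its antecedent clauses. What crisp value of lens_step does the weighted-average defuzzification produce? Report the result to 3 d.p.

9.689

R1 (z=7.3): ¬mid=1−0.10=0.90, low=0.62; AND[a·b] → w = 0.5580
R2 (z=12.0): ¬medium=1−0.36=0.64 → w = 0.6400
R3 (z=9.0): far=0.25, low=0.62, severe=0.39; AND[a·b] → w = 0.0605
R4 (z=7.0): mid=0.10, severe=0.39; AND[a·b] → w = 0.0390
Weighted average = (0.5580·7.3 + 0.6400·12.0 + 0.0605·9.0 + 0.0390·7.0) / (0.5580 + 0.6400 + 0.0605 + 0.0390)
  = 12.5705 / 1.2974 = 9.689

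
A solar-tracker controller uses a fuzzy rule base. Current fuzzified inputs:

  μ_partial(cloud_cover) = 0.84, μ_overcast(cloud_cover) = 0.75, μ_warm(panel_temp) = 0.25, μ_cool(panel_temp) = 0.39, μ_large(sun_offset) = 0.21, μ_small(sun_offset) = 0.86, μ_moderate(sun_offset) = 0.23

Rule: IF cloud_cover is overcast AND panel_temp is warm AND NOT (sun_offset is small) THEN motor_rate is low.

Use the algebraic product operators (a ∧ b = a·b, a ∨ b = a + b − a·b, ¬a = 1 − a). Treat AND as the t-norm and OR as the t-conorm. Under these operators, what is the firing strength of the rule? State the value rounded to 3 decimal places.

0.026

firing strength: overcast=0.75, warm=0.25, ¬small=1−0.86=0.14; AND[a·b] → w = 0.0263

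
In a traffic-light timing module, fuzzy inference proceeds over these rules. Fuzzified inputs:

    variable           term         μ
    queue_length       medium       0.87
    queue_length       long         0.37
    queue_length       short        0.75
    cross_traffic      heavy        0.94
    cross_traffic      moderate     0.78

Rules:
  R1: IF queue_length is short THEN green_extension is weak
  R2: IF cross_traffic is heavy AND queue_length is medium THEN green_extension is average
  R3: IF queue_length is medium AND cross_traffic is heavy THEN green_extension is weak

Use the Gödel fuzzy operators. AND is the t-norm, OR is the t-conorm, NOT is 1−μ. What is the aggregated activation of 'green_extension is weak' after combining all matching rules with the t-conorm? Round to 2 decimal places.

0.87

R1: short=0.75 → w = 0.75
R2: heavy=0.94, medium=0.87; AND[min(a, b)] → w = 0.87
R3: medium=0.87, heavy=0.94; AND[min(a, b)] → w = 0.87
Rules with consequent 'weak': {R1, R3} → strengths 0.75, 0.87
Aggregate via t-conorm [max(a, b)]: 0.87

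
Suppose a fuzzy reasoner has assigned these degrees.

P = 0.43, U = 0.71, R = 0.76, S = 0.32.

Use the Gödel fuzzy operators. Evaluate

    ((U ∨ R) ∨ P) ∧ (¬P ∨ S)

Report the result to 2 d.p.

U ∨ R = max(a, b) on (0.71, 0.76) = 0.76
(U ∨ R) ∨ P = max(a, b) on (0.76, 0.43) = 0.76
¬P = 1 − 0.43 = 0.57
¬P ∨ S = max(a, b) on (0.57, 0.32) = 0.57
((U ∨ R) ∨ P) ∧ (¬P ∨ S) = min(a, b) on (0.76, 0.57) = 0.57

0.57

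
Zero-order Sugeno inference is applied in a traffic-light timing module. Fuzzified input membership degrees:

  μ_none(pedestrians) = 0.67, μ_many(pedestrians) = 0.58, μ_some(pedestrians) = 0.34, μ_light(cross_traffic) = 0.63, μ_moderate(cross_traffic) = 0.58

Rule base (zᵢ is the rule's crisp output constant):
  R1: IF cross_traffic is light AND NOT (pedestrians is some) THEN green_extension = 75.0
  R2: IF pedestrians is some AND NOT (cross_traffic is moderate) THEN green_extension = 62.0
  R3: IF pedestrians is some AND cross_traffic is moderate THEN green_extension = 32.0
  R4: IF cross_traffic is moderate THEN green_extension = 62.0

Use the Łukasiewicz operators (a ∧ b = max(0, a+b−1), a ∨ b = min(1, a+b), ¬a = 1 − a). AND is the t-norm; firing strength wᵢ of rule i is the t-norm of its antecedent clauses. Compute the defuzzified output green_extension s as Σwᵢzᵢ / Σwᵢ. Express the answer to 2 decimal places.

66.33

R1 (z=75.0): light=0.63, ¬some=1−0.34=0.66; AND[max(0, a+b−1)] → w = 0.29
R2 (z=62.0): some=0.34, ¬moderate=1−0.58=0.42; AND[max(0, a+b−1)] → w = 0.00
R3 (z=32.0): some=0.34, moderate=0.58; AND[max(0, a+b−1)] → w = 0.00
R4 (z=62.0): moderate=0.58 → w = 0.58
Weighted average = (0.29·75.0 + 0.00·62.0 + 0.00·32.0 + 0.58·62.0) / (0.29 + 0.00 + 0.00 + 0.58)
  = 57.7100 / 0.8700 = 66.33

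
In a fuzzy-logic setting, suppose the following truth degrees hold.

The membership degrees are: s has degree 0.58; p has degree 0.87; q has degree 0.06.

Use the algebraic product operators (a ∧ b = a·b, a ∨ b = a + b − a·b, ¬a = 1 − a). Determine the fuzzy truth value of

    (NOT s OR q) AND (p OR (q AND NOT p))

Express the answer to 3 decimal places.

NOT s = 1 − 0.5800 = 0.4200
NOT s OR q = a + b − a·b on (0.4200, 0.0600) = 0.4548
NOT p = 1 − 0.8700 = 0.1300
q AND NOT p = a·b on (0.0600, 0.1300) = 0.0078
p OR (q AND NOT p) = a + b − a·b on (0.8700, 0.0078) = 0.8710
(NOT s OR q) AND (p OR (q AND NOT p)) = a·b on (0.4548, 0.8710) = 0.3961

0.396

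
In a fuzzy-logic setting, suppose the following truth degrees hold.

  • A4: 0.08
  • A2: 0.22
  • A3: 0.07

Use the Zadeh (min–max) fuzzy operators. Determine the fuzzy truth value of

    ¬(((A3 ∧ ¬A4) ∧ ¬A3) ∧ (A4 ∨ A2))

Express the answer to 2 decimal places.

¬A4 = 1 − 0.08 = 0.92
A3 ∧ ¬A4 = min(a, b) on (0.07, 0.92) = 0.07
¬A3 = 1 − 0.07 = 0.93
(A3 ∧ ¬A4) ∧ ¬A3 = min(a, b) on (0.07, 0.93) = 0.07
A4 ∨ A2 = max(a, b) on (0.08, 0.22) = 0.22
((A3 ∧ ¬A4) ∧ ¬A3) ∧ (A4 ∨ A2) = min(a, b) on (0.07, 0.22) = 0.07
¬(((A3 ∧ ¬A4) ∧ ¬A3) ∧ (A4 ∨ A2)) = 1 − 0.07 = 0.93

0.93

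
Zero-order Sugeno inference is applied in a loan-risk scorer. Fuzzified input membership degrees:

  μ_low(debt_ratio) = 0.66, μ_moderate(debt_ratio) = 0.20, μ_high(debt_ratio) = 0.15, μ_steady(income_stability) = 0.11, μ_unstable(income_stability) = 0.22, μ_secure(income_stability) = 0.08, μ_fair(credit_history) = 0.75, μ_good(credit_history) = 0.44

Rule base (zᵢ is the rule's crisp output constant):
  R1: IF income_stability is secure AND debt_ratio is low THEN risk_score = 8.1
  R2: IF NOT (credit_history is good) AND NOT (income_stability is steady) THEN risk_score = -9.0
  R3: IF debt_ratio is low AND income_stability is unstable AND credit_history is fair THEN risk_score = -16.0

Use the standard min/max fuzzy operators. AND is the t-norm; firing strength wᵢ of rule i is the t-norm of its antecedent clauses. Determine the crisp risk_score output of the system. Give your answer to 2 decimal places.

R1 (z=8.1): secure=0.08, low=0.66; AND[min(a, b)] → w = 0.08
R2 (z=-9.0): ¬good=1−0.44=0.56, ¬steady=1−0.11=0.89; AND[min(a, b)] → w = 0.56
R3 (z=-16.0): low=0.66, unstable=0.22, fair=0.75; AND[min(a, b)] → w = 0.22
Weighted average = (0.08·8.1 + 0.56·-9.0 + 0.22·-16.0) / (0.08 + 0.56 + 0.22)
  = -7.9120 / 0.8600 = -9.20

-9.20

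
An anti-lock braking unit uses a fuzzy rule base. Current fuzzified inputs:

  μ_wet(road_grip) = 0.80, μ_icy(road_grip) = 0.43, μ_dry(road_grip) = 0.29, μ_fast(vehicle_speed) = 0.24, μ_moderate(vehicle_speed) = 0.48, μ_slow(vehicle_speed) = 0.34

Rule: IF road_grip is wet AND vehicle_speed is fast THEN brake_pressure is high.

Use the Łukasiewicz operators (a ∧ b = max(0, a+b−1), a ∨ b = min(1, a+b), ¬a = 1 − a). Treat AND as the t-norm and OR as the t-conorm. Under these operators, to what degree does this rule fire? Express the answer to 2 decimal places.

0.04

firing strength: wet=0.80, fast=0.24; AND[max(0, a+b−1)] → w = 0.04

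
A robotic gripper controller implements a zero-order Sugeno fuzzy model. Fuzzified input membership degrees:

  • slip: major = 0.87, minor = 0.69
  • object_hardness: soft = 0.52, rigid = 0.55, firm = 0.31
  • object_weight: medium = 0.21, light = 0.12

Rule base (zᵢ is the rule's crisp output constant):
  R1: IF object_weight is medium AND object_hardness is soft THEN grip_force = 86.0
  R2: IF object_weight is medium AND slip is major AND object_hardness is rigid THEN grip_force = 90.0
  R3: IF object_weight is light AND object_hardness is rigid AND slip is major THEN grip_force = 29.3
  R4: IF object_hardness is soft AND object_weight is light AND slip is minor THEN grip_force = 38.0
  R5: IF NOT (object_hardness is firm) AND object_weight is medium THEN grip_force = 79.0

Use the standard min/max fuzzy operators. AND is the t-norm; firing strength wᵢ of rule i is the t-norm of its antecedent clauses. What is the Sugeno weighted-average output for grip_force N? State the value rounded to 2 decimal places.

R1 (z=86.0): medium=0.21, soft=0.52; AND[min(a, b)] → w = 0.21
R2 (z=90.0): medium=0.21, major=0.87, rigid=0.55; AND[min(a, b)] → w = 0.21
R3 (z=29.3): light=0.12, rigid=0.55, major=0.87; AND[min(a, b)] → w = 0.12
R4 (z=38.0): soft=0.52, light=0.12, minor=0.69; AND[min(a, b)] → w = 0.12
R5 (z=79.0): ¬firm=1−0.31=0.69, medium=0.21; AND[min(a, b)] → w = 0.21
Weighted average = (0.21·86.0 + 0.21·90.0 + 0.12·29.3 + 0.12·38.0 + 0.21·79.0) / (0.21 + 0.21 + 0.12 + 0.12 + 0.21)
  = 61.6260 / 0.8700 = 70.83

70.83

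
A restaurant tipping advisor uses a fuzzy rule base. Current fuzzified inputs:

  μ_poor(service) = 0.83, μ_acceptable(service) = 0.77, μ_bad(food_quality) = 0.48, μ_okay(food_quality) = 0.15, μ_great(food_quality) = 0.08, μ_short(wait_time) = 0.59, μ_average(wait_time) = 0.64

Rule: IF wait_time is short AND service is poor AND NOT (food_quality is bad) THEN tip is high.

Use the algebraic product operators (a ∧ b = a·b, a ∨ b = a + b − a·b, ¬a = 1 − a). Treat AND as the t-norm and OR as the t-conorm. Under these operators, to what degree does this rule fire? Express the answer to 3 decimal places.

0.255

firing strength: short=0.59, poor=0.83, ¬bad=1−0.48=0.52; AND[a·b] → w = 0.2546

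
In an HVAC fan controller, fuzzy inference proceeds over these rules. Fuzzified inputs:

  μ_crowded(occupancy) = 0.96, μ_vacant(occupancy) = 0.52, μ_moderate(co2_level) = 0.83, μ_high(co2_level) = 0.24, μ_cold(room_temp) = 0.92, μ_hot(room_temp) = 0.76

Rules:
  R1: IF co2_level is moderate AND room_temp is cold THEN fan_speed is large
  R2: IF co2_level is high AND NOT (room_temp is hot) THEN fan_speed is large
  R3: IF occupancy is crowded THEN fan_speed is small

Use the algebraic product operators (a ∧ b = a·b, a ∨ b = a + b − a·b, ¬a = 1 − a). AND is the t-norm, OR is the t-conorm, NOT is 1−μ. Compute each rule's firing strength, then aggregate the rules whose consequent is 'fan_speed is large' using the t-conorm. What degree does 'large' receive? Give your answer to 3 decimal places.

R1: moderate=0.83, cold=0.92; AND[a·b] → w = 0.7636
R2: high=0.24, ¬hot=1−0.76=0.24; AND[a·b] → w = 0.0576
R3: crowded=0.96 → w = 0.9600
Rules with consequent 'large': {R1, R2} → strengths 0.7636, 0.0576
Aggregate via t-conorm [a + b − a·b]: 0.7772

0.777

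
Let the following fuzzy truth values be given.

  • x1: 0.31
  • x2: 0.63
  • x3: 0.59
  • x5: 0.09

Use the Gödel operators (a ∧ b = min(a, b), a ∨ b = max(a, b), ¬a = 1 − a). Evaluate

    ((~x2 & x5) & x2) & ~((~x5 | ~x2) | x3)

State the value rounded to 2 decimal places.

0.09

~x2 = 1 − 0.63 = 0.37
~x2 & x5 = min(a, b) on (0.37, 0.09) = 0.09
(~x2 & x5) & x2 = min(a, b) on (0.09, 0.63) = 0.09
~x5 = 1 − 0.09 = 0.91
~x2 = 1 − 0.63 = 0.37
~x5 | ~x2 = max(a, b) on (0.91, 0.37) = 0.91
(~x5 | ~x2) | x3 = max(a, b) on (0.91, 0.59) = 0.91
~((~x5 | ~x2) | x3) = 1 − 0.91 = 0.09
((~x2 & x5) & x2) & ~((~x5 | ~x2) | x3) = min(a, b) on (0.09, 0.09) = 0.09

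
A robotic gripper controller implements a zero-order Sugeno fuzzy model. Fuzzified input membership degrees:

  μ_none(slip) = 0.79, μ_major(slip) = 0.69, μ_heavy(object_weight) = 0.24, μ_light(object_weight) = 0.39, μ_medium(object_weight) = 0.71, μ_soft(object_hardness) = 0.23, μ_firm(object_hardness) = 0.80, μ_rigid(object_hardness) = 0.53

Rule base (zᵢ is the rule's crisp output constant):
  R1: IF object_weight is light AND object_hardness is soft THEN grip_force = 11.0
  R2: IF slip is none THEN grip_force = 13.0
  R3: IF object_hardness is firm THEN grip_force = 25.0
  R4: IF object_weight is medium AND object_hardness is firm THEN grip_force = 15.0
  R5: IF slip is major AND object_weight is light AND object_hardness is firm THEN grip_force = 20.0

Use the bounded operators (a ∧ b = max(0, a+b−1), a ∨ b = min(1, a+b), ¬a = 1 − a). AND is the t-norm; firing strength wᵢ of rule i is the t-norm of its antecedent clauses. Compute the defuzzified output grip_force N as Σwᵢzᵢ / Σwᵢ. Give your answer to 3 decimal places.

R1 (z=11.0): light=0.39, soft=0.23; AND[max(0, a+b−1)] → w = 0.00
R2 (z=13.0): none=0.79 → w = 0.79
R3 (z=25.0): firm=0.80 → w = 0.80
R4 (z=15.0): medium=0.71, firm=0.80; AND[max(0, a+b−1)] → w = 0.51
R5 (z=20.0): major=0.69, light=0.39, firm=0.80; AND[max(0, a+b−1)] → w = 0.00
Weighted average = (0.00·11.0 + 0.79·13.0 + 0.80·25.0 + 0.51·15.0 + 0.00·20.0) / (0.00 + 0.79 + 0.80 + 0.51 + 0.00)
  = 37.9200 / 2.1000 = 18.057

18.057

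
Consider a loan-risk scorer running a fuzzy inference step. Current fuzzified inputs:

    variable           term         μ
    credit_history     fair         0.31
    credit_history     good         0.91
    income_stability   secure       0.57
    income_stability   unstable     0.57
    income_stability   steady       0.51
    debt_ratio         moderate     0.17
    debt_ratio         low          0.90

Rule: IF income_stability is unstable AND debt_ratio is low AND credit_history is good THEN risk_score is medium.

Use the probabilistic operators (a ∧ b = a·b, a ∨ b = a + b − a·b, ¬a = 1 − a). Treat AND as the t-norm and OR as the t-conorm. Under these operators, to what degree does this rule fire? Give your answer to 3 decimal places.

firing strength: unstable=0.57, low=0.90, good=0.91; AND[a·b] → w = 0.4668

0.467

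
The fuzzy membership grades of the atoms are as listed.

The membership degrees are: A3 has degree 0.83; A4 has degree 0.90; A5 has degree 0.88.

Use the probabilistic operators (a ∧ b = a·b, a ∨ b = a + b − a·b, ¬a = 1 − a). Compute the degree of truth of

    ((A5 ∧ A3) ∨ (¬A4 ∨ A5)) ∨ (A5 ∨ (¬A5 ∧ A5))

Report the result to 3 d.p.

A5 ∧ A3 = a·b on (0.8800, 0.8300) = 0.7304
¬A4 = 1 − 0.9000 = 0.1000
¬A4 ∨ A5 = a + b − a·b on (0.1000, 0.8800) = 0.8920
(A5 ∧ A3) ∨ (¬A4 ∨ A5) = a + b − a·b on (0.7304, 0.8920) = 0.9709
¬A5 = 1 − 0.8800 = 0.1200
¬A5 ∧ A5 = a·b on (0.1200, 0.8800) = 0.1056
A5 ∨ (¬A5 ∧ A5) = a + b − a·b on (0.8800, 0.1056) = 0.8927
((A5 ∧ A3) ∨ (¬A4 ∨ A5)) ∨ (A5 ∨ (¬A5 ∧ A5)) = a + b − a·b on (0.9709, 0.8927) = 0.9969

0.997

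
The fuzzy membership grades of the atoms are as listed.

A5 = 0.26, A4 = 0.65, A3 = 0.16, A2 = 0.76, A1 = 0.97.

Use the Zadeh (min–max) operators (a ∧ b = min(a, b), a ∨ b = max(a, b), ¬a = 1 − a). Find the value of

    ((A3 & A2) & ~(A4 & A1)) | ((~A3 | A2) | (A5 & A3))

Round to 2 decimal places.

0.84

A3 & A2 = min(a, b) on (0.16, 0.76) = 0.16
A4 & A1 = min(a, b) on (0.65, 0.97) = 0.65
~(A4 & A1) = 1 − 0.65 = 0.35
(A3 & A2) & ~(A4 & A1) = min(a, b) on (0.16, 0.35) = 0.16
~A3 = 1 − 0.16 = 0.84
~A3 | A2 = max(a, b) on (0.84, 0.76) = 0.84
A5 & A3 = min(a, b) on (0.26, 0.16) = 0.16
(~A3 | A2) | (A5 & A3) = max(a, b) on (0.84, 0.16) = 0.84
((A3 & A2) & ~(A4 & A1)) | ((~A3 | A2) | (A5 & A3)) = max(a, b) on (0.16, 0.84) = 0.84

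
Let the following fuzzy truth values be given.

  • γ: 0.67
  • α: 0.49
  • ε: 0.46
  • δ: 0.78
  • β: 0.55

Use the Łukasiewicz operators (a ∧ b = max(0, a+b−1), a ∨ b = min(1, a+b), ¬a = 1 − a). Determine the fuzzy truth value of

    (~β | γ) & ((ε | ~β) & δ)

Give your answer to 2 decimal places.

~β = 1 − 0.55 = 0.45
~β | γ = min(1, a+b) on (0.45, 0.67) = 1.00
~β = 1 − 0.55 = 0.45
ε | ~β = min(1, a+b) on (0.46, 0.45) = 0.91
(ε | ~β) & δ = max(0, a+b−1) on (0.91, 0.78) = 0.69
(~β | γ) & ((ε | ~β) & δ) = max(0, a+b−1) on (1.00, 0.69) = 0.69

0.69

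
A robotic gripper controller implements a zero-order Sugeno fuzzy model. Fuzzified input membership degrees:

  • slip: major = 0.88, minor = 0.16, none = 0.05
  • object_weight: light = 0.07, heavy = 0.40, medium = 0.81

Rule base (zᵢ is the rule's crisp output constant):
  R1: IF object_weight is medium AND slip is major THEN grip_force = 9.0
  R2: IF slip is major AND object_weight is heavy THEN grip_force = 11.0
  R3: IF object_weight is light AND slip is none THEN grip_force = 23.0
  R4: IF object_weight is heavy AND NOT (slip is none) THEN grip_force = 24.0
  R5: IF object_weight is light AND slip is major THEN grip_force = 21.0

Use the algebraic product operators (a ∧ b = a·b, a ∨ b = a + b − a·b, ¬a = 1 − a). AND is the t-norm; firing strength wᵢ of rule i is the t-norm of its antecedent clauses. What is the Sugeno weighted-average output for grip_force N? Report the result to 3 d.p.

13.763

R1 (z=9.0): medium=0.81, major=0.88; AND[a·b] → w = 0.7128
R2 (z=11.0): major=0.88, heavy=0.40; AND[a·b] → w = 0.3520
R3 (z=23.0): light=0.07, none=0.05; AND[a·b] → w = 0.0035
R4 (z=24.0): heavy=0.40, ¬none=1−0.05=0.95; AND[a·b] → w = 0.3800
R5 (z=21.0): light=0.07, major=0.88; AND[a·b] → w = 0.0616
Weighted average = (0.7128·9.0 + 0.3520·11.0 + 0.0035·23.0 + 0.3800·24.0 + 0.0616·21.0) / (0.7128 + 0.3520 + 0.0035 + 0.3800 + 0.0616)
  = 20.7813 / 1.5099 = 13.763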